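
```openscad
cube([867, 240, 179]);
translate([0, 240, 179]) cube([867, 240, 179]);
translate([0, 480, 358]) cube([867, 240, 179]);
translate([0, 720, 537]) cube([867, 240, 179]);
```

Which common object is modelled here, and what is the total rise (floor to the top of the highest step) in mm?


A staircase. The total rise is 716 mm.

4 identical blocks, each offset up and back from the previous — a staircase. Each step is 179 mm tall and there are 4 of them, so the total rise is 4 × 179 = 716 mm.


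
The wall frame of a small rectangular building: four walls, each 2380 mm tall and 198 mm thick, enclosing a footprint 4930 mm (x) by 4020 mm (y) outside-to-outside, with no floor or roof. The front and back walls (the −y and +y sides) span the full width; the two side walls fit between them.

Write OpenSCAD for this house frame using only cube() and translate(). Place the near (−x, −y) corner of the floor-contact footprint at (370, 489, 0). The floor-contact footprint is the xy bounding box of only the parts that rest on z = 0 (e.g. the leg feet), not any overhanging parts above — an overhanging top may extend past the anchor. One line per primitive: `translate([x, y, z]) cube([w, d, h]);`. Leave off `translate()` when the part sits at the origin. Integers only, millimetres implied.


translate([370, 489, 0]) cube([4930, 198, 2380]);
translate([370, 4311, 0]) cube([4930, 198, 2380]);
translate([370, 687, 0]) cube([198, 3624, 2380]);
translate([5102, 687, 0]) cube([198, 3624, 2380]);


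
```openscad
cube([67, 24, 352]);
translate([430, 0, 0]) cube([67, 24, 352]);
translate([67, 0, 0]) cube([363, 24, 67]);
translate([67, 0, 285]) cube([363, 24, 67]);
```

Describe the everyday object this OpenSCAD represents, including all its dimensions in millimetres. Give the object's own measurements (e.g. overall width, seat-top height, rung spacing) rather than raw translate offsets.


A rectangular picture frame lying in the x–z plane (depth along y). The opening is 363 mm wide (x) by 218 mm tall (z), surrounded by a border 67 mm wide on all four sides. The frame is 24 mm deep and is made of two full-height vertical stiles with two horizontal rails fitted between them.


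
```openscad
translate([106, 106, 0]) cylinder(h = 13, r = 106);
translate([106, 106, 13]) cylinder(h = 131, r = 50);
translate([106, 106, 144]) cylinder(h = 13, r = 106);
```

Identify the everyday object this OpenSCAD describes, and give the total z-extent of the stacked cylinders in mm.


A spool. The overall height is 157 mm.

Three coaxial cylinders, large–small–large — a spool. Two 13 mm flanges and a 131 mm core give 13 + 131 + 13 = 157 mm.


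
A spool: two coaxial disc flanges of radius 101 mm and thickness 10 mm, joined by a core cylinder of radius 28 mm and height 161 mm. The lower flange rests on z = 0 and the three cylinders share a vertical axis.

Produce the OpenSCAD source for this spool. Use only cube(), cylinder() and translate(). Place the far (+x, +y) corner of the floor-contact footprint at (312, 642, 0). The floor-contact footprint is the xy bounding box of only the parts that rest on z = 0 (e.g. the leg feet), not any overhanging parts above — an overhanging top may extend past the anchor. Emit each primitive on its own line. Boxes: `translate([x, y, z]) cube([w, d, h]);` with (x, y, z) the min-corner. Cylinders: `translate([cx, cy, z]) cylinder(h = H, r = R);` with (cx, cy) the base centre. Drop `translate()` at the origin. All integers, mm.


translate([211, 541, 0]) cylinder(h = 10, r = 101);
translate([211, 541, 10]) cylinder(h = 161, r = 28);
translate([211, 541, 171]) cylinder(h = 10, r = 101);


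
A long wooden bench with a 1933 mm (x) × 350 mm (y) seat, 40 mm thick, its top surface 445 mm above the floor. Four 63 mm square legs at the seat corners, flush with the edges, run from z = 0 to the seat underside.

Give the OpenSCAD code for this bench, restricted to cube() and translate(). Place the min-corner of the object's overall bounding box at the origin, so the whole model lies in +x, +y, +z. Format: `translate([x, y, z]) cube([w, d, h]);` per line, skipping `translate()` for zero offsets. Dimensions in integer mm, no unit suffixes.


translate([0, 0, 405]) cube([1933, 350, 40]);
cube([63, 63, 405]);
translate([0, 287, 0]) cube([63, 63, 405]);
translate([1870, 0, 0]) cube([63, 63, 405]);
translate([1870, 287, 0]) cube([63, 63, 405]);


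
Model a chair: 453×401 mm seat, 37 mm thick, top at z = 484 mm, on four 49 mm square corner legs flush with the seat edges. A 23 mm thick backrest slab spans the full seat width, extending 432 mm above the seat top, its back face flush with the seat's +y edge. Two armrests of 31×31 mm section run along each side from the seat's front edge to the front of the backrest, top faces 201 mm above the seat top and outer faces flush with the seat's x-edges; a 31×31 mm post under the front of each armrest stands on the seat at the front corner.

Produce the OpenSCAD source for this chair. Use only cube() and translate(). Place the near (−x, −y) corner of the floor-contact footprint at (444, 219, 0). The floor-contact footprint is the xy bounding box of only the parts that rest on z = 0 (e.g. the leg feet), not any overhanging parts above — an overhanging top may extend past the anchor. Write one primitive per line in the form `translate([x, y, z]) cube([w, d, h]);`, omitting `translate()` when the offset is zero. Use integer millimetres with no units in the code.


// leg_h = 484 - 37 = 447
// arm post h = 201 - 31 = 170
translate([444, 219, 447]) cube([453, 401, 37]);
translate([444, 219, 0]) cube([49, 49, 447]);
translate([848, 219, 0]) cube([49, 49, 447]);
translate([444, 571, 0]) cube([49, 49, 447]);
translate([848, 571, 0]) cube([49, 49, 447]);
translate([444, 597, 484]) cube([453, 23, 432]);
translate([444, 219, 654]) cube([31, 378, 31]);
translate([866, 219, 654]) cube([31, 378, 31]);
translate([444, 219, 484]) cube([31, 31, 170]);
translate([866, 219, 484]) cube([31, 31, 170]);


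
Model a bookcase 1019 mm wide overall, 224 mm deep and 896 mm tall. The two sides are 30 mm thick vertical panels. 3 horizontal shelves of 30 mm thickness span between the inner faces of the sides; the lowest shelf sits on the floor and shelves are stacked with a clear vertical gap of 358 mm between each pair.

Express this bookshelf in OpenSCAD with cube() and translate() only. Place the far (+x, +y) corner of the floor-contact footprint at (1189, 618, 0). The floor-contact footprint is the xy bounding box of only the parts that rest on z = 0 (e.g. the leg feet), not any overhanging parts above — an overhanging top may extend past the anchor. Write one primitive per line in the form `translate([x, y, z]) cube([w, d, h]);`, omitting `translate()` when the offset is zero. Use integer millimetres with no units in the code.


translate([170, 394, 0]) cube([30, 224, 896]);
translate([1159, 394, 0]) cube([30, 224, 896]);
translate([200, 394, 0]) cube([959, 224, 30]);
translate([200, 394, 388]) cube([959, 224, 30]);
translate([200, 394, 776]) cube([959, 224, 30]);


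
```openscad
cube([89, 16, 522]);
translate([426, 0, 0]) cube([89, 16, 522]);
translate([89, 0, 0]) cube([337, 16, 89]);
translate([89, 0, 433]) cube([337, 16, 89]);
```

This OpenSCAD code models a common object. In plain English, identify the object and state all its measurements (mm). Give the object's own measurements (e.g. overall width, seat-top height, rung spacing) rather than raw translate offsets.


A rectangular picture frame lying in the x–z plane (depth along y). The opening is 337 mm wide (x) by 344 mm tall (z), surrounded by a border 89 mm wide on all four sides. The frame is 16 mm deep and is made of two full-height vertical stiles with two horizontal rails fitted between them.


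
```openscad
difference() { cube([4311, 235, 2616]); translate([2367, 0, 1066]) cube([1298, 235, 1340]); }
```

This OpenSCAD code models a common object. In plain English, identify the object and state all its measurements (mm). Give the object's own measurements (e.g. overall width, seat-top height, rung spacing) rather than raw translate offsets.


A wall 4311 mm long (x), 235 mm thick (y), 2616 mm tall, with a rectangular window opening cut through it. The opening is 1298 mm wide and 1340 mm tall; its sill is at z = 1066 mm and its near (−x) edge is 2367 mm from the wall's −x end. The opening passes through the full wall thickness.


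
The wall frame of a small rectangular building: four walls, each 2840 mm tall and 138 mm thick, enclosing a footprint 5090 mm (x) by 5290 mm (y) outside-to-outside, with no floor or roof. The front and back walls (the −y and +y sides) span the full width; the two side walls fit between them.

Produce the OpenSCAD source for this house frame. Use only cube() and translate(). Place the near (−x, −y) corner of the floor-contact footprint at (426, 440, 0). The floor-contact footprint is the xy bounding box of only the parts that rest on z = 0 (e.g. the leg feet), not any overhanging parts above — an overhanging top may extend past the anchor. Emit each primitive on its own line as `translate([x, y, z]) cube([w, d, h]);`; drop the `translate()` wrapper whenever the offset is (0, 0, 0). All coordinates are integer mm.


translate([426, 440, 0]) cube([5090, 138, 2840]);
translate([426, 5592, 0]) cube([5090, 138, 2840]);
translate([426, 578, 0]) cube([138, 5014, 2840]);
translate([5378, 578, 0]) cube([138, 5014, 2840]);


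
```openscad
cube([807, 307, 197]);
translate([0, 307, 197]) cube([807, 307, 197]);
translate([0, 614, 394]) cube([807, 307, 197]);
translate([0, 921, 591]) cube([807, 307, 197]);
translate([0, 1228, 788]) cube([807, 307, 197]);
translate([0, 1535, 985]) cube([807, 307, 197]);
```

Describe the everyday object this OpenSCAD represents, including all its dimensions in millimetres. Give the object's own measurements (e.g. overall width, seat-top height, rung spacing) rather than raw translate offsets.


A straight staircase of 6 solid steps. Each step is 807 mm wide (x), 307 mm deep (y, the going) and 197 mm tall (the rise). The first step rests on the floor; each subsequent step sits one going further in +y and one rise higher in +z, directly behind and above the previous step with no overlap.


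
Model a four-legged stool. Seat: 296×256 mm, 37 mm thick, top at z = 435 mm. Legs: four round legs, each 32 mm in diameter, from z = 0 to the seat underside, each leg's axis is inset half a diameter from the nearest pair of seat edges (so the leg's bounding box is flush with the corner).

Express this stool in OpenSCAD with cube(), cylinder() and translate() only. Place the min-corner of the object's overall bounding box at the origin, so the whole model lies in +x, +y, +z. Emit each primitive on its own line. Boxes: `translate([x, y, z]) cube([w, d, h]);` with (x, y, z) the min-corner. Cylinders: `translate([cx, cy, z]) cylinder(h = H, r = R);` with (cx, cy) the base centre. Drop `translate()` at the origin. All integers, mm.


translate([0, 0, 398]) cube([296, 256, 37]);
translate([16, 16, 0]) cylinder(h = 398, r = 16);
translate([280, 16, 0]) cylinder(h = 398, r = 16);
translate([16, 240, 0]) cylinder(h = 398, r = 16);
translate([280, 240, 0]) cylinder(h = 398, r = 16);


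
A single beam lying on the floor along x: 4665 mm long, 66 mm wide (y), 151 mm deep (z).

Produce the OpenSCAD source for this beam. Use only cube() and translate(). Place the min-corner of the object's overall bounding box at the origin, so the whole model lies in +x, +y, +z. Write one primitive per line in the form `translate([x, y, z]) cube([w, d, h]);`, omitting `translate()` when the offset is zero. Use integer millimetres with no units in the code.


cube([4665, 66, 151]);


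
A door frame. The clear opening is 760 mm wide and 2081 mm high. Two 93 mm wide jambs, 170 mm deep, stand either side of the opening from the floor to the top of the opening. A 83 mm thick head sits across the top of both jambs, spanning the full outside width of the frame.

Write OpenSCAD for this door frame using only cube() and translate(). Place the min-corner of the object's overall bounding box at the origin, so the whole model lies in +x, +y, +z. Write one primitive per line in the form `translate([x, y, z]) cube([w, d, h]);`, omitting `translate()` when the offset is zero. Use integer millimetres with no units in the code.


cube([93, 170, 2081]);
translate([853, 0, 0]) cube([93, 170, 2081]);
translate([0, 0, 2081]) cube([946, 170, 83]);


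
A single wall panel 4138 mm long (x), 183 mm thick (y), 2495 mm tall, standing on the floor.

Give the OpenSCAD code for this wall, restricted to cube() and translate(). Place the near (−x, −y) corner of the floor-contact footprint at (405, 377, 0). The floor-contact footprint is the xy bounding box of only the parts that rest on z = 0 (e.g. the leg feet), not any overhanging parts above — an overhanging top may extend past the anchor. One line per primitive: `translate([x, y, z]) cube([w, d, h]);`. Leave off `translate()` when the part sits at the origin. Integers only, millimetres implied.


translate([405, 377, 0]) cube([4138, 183, 2495]);


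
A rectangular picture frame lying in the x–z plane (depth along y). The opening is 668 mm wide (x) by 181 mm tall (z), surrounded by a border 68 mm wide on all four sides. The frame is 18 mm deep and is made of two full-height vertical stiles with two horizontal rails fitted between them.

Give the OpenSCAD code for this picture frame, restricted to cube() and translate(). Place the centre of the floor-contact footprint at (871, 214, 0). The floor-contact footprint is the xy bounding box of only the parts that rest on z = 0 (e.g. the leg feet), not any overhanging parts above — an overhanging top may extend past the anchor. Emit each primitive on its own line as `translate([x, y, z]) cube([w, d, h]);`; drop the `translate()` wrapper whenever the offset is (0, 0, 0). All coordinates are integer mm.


translate([469, 205, 0]) cube([68, 18, 317]);
translate([1205, 205, 0]) cube([68, 18, 317]);
translate([537, 205, 0]) cube([668, 18, 68]);
translate([537, 205, 249]) cube([668, 18, 68]);


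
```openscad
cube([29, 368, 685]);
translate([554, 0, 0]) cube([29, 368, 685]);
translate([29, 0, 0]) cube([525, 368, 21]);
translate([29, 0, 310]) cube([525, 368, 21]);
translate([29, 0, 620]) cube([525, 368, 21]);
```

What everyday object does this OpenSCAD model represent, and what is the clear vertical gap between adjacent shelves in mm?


A bookshelf. The clear shelf gap is 289 mm.

Two tall side panels with 3 horizontal boards between them — a bookshelf. The first two shelf undersides are at z = 0 and z = 310; with shelf thickness 21, the clear gap is 310 − 0 − 21 = 289 mm.


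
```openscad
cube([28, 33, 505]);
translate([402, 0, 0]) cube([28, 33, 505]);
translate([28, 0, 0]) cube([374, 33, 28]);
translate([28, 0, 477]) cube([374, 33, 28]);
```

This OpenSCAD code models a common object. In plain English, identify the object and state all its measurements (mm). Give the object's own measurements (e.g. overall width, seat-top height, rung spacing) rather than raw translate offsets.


A rectangular picture frame lying in the x–z plane (depth along y). The opening is 374 mm wide (x) by 449 mm tall (z), surrounded by a border 28 mm wide on all four sides. The frame is 33 mm deep and is made of two full-height vertical stiles with two horizontal rails fitted between them.


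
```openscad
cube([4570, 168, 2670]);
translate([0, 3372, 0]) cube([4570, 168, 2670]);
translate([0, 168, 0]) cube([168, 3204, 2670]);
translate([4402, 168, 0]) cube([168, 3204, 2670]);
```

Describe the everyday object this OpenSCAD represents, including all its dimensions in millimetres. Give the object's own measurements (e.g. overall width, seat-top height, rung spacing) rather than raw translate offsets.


The wall frame of a small rectangular building: four walls, each 2670 mm tall and 168 mm thick, enclosing a footprint 4570 mm (x) by 3540 mm (y) outside-to-outside, with no floor or roof. The front and back walls (the −y and +y sides) span the full width; the two side walls fit between them.


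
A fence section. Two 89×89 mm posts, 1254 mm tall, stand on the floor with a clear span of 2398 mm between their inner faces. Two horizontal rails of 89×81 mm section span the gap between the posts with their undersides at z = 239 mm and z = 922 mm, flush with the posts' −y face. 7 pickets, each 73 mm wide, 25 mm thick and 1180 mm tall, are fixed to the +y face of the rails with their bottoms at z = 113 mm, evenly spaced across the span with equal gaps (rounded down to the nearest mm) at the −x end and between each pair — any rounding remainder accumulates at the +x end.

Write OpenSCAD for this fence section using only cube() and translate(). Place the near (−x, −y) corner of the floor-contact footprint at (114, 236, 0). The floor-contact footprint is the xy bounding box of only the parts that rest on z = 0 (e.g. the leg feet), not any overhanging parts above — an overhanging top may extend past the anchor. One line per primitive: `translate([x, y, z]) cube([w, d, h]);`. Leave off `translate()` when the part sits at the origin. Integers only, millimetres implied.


translate([114, 236, 0]) cube([89, 89, 1254]);
translate([2601, 236, 0]) cube([89, 89, 1254]);
translate([203, 236, 239]) cube([2398, 89, 81]);
translate([203, 236, 922]) cube([2398, 89, 81]);
translate([438, 325, 113]) cube([73, 25, 1180]);
translate([746, 325, 113]) cube([73, 25, 1180]);
translate([1054, 325, 113]) cube([73, 25, 1180]);
translate([1362, 325, 113]) cube([73, 25, 1180]);
translate([1670, 325, 113]) cube([73, 25, 1180]);
translate([1978, 325, 113]) cube([73, 25, 1180]);
translate([2286, 325, 113]) cube([73, 25, 1180]);


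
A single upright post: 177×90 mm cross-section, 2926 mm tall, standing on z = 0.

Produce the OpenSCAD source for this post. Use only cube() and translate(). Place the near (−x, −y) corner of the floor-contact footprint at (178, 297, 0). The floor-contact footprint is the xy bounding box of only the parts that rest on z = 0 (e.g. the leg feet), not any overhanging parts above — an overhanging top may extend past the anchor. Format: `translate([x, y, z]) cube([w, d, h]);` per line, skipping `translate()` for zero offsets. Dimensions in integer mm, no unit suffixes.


translate([178, 297, 0]) cube([177, 90, 2926]);


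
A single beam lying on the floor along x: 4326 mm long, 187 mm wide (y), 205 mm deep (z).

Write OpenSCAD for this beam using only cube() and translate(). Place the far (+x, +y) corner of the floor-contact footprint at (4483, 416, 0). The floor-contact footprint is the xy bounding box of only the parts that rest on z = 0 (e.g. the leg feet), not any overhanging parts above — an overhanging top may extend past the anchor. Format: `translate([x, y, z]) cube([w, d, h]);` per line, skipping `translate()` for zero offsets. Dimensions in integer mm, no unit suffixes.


translate([157, 229, 0]) cube([4326, 187, 205]);


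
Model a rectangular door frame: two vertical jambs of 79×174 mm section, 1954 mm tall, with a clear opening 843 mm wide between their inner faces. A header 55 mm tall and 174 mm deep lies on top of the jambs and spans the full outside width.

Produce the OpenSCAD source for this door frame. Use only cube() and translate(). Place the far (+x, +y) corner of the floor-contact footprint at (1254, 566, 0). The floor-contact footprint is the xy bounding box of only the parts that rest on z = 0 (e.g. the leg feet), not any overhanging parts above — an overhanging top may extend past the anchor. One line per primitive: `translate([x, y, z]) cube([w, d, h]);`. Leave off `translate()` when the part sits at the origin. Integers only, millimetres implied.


translate([253, 392, 0]) cube([79, 174, 1954]);
translate([1175, 392, 0]) cube([79, 174, 1954]);
translate([253, 392, 1954]) cube([1001, 174, 55]);


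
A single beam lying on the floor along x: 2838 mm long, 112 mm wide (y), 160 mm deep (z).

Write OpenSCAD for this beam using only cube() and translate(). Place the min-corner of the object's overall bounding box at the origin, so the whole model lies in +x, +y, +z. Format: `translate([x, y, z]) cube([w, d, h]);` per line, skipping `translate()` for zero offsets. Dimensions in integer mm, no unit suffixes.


cube([2838, 112, 160]);


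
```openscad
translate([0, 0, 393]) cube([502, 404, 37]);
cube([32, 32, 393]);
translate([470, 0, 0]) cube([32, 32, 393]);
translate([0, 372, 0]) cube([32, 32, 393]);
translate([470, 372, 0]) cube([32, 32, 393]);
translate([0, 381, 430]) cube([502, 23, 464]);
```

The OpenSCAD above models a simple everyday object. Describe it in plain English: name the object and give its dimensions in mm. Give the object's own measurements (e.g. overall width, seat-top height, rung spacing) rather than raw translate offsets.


A chair. The seat is a 502×404×37 mm slab with its top at z = 430 mm, on four 32×32 mm corner legs (flush with the seat edges, standing on z = 0). A flat backrest 23 mm thick, 464 mm tall, spans the full seat width and rises from the seat top along its +y edge, rear face flush with the rear of the seat.


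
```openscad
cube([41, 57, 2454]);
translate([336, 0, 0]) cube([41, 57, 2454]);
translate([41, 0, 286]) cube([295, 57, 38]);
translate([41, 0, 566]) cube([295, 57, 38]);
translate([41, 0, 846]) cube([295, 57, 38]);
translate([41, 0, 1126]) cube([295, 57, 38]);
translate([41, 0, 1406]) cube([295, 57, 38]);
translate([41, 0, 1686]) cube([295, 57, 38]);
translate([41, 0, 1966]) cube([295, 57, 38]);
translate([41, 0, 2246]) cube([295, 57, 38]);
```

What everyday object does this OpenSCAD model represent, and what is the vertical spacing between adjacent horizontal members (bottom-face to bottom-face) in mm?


A ladder. The rung spacing is 280 mm.

Two tall 41×57 posts with 8 short bars between them — a ladder. Adjacent rungs sit at z = 286 and z = 566, so the spacing is 566 − 286 = 280 mm.


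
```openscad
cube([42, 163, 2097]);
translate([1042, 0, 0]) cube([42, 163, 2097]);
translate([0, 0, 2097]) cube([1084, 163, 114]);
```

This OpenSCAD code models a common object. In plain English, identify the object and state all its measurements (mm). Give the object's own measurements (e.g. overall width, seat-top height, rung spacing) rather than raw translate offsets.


A door frame. The clear opening is 1000 mm wide and 2097 mm high. Two 42 mm wide jambs, 163 mm deep, stand either side of the opening from the floor to the top of the opening. A 114 mm thick head sits across the top of both jambs, spanning the full outside width of the frame.


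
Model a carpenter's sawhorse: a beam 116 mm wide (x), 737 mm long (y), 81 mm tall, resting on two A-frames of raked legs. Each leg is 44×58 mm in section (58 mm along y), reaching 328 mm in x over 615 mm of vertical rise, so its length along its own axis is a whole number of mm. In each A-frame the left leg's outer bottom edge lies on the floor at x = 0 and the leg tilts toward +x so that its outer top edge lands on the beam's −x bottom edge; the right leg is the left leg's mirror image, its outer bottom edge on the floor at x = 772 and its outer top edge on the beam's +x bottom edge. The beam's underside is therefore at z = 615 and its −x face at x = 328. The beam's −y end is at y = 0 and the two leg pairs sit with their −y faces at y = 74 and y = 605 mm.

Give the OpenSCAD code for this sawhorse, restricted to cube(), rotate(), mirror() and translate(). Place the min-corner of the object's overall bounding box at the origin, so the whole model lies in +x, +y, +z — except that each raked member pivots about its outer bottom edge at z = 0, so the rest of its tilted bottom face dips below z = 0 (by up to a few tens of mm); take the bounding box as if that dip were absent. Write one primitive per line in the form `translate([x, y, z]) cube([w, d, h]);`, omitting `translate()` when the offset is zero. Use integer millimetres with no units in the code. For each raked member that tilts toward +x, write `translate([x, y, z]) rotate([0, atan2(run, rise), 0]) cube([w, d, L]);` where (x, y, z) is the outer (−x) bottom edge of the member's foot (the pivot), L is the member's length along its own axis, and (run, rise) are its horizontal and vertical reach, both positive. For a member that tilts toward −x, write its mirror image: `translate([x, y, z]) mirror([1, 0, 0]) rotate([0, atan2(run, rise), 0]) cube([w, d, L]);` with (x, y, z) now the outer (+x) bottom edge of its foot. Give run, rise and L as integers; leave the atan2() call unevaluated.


// leg length = √(328² + 615²) = 697
// right-leg outer foot x = 2·328 + 116 = 772
// beam min-corner = (328, 0, 615)
translate([328, 0, 615]) cube([116, 737, 81]);
translate([0, 74, 0]) rotate([0, atan2(328, 615), 0]) cube([44, 58, 697]);
translate([772, 74, 0]) mirror([1, 0, 0]) rotate([0, atan2(328, 615), 0]) cube([44, 58, 697]);
translate([0, 605, 0]) rotate([0, atan2(328, 615), 0]) cube([44, 58, 697]);
translate([772, 605, 0]) mirror([1, 0, 0]) rotate([0, atan2(328, 615), 0]) cube([44, 58, 697]);


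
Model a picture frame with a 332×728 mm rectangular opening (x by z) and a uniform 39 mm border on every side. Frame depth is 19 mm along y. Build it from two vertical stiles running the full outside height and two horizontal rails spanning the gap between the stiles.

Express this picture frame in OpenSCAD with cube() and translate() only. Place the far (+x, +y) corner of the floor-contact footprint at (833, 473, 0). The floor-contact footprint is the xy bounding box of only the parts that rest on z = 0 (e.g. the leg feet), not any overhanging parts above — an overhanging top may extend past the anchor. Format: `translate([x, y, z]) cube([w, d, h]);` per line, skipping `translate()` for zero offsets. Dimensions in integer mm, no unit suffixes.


translate([423, 454, 0]) cube([39, 19, 806]);
translate([794, 454, 0]) cube([39, 19, 806]);
translate([462, 454, 0]) cube([332, 19, 39]);
translate([462, 454, 767]) cube([332, 19, 39]);


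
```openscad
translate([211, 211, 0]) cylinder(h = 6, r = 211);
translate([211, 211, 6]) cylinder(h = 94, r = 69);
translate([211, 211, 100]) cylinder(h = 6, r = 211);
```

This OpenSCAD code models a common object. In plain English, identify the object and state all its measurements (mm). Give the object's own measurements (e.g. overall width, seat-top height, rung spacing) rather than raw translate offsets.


A spool: two coaxial disc flanges of radius 211 mm and thickness 6 mm, joined by a core cylinder of radius 69 mm and height 94 mm. The lower flange rests on z = 0 and the three cylinders share a vertical axis.


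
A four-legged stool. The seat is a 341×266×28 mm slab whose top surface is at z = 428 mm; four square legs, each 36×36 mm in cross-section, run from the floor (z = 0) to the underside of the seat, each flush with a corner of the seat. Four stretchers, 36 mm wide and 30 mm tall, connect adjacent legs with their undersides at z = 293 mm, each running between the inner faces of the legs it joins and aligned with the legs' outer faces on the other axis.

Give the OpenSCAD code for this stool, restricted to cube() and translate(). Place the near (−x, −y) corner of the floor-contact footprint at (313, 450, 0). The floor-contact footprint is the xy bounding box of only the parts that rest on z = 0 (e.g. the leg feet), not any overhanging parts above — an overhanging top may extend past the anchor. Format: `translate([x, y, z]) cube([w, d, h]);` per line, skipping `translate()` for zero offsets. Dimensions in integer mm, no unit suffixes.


translate([313, 450, 400]) cube([341, 266, 28]);
translate([313, 450, 0]) cube([36, 36, 400]);
translate([618, 450, 0]) cube([36, 36, 400]);
translate([313, 680, 0]) cube([36, 36, 400]);
translate([618, 680, 0]) cube([36, 36, 400]);
translate([349, 450, 293]) cube([269, 36, 30]);
translate([349, 680, 293]) cube([269, 36, 30]);
translate([313, 486, 293]) cube([36, 194, 30]);
translate([618, 486, 293]) cube([36, 194, 30]);


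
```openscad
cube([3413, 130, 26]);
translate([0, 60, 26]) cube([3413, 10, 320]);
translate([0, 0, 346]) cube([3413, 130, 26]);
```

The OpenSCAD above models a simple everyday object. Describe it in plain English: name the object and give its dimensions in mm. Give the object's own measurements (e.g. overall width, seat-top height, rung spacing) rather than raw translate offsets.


An I-beam lying along x, 3413 mm long. Overall section height 372 mm. Two flanges 130 mm wide (y) and 26 mm thick, one on the floor and one at the top; a web 10 mm thick runs between them, centred on the flange width.


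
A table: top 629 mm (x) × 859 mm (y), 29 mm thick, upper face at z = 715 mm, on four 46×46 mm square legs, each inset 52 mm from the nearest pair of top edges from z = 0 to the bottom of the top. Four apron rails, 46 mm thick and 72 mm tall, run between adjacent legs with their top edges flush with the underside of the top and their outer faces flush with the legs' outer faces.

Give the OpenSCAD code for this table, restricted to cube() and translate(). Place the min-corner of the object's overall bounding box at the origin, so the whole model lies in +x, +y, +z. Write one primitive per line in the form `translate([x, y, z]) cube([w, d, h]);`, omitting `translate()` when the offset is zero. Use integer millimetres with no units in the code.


translate([0, 0, 686]) cube([629, 859, 29]);
translate([52, 52, 0]) cube([46, 46, 686]);
translate([531, 52, 0]) cube([46, 46, 686]);
translate([52, 761, 0]) cube([46, 46, 686]);
translate([531, 761, 0]) cube([46, 46, 686]);
translate([98, 52, 614]) cube([433, 46, 72]);
translate([98, 761, 614]) cube([433, 46, 72]);
translate([52, 98, 614]) cube([46, 663, 72]);
translate([531, 98, 614]) cube([46, 663, 72]);


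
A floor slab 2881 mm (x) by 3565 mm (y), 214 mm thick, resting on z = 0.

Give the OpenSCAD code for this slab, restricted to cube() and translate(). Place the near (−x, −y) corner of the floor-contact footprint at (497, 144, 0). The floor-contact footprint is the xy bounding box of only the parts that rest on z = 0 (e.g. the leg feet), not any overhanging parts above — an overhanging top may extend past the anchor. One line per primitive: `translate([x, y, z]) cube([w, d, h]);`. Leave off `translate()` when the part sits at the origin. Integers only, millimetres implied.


translate([497, 144, 0]) cube([2881, 3565, 214]);


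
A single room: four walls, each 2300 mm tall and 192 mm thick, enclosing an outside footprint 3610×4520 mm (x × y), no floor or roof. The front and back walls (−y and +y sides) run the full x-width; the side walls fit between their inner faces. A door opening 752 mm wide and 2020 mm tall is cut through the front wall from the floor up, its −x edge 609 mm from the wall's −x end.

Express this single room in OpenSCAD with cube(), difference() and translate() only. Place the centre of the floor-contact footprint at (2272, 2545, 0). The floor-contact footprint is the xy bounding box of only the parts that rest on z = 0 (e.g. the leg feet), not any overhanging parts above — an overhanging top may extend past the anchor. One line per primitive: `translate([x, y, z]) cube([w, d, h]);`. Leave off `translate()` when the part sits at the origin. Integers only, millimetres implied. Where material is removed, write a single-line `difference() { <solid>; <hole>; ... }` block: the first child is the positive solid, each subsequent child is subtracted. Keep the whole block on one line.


difference() { translate([467, 285, 0]) cube([3610, 192, 2300]); translate([1076, 285, 0]) cube([752, 192, 2020]); }
translate([467, 4613, 0]) cube([3610, 192, 2300]);
translate([467, 477, 0]) cube([192, 4136, 2300]);
translate([3885, 477, 0]) cube([192, 4136, 2300]);


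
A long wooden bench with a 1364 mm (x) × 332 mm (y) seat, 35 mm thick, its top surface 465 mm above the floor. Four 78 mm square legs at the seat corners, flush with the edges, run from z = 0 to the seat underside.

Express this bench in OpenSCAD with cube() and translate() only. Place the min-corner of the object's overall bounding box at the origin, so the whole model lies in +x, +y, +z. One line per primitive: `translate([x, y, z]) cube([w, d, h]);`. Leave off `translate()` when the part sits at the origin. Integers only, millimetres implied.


translate([0, 0, 430]) cube([1364, 332, 35]);
cube([78, 78, 430]);
translate([0, 254, 0]) cube([78, 78, 430]);
translate([1286, 0, 0]) cube([78, 78, 430]);
translate([1286, 254, 0]) cube([78, 78, 430]);


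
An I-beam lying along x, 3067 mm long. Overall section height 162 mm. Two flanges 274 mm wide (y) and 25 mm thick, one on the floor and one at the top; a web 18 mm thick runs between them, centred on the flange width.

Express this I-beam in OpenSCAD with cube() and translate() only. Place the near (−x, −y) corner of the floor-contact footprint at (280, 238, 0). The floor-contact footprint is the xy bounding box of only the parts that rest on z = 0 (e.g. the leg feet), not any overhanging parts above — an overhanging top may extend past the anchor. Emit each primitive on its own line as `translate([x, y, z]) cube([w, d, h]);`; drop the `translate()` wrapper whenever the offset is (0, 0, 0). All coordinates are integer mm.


translate([280, 238, 0]) cube([3067, 274, 25]);
translate([280, 366, 25]) cube([3067, 18, 112]);
translate([280, 238, 137]) cube([3067, 274, 25]);


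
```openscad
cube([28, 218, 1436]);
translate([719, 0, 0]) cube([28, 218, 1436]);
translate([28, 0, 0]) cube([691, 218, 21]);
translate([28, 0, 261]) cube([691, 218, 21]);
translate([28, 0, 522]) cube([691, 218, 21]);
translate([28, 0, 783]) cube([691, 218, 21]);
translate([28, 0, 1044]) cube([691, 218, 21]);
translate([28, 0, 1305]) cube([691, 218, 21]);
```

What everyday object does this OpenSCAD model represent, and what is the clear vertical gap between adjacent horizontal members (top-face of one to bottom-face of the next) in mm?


A bookshelf. The clear shelf gap is 240 mm.

Two tall side panels with 6 horizontal boards between them — a bookshelf. The first two shelf undersides are at z = 0 and z = 261; with shelf thickness 21, the clear gap is 261 − 0 − 21 = 240 mm.


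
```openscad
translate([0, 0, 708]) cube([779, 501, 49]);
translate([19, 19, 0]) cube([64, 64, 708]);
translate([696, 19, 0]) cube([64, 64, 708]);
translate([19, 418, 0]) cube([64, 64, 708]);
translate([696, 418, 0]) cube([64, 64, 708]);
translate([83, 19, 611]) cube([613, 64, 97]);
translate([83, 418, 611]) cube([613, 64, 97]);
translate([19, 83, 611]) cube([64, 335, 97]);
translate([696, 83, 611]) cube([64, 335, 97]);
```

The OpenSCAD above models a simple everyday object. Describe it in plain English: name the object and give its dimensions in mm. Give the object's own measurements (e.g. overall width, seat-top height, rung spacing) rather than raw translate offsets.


A table: top 779 mm (x) × 501 mm (y), 49 mm thick, upper face at z = 757 mm, on four 64×64 mm square legs, each inset 19 mm from the nearest pair of top edges from z = 0 to the bottom of the top. Four apron rails, 64 mm thick and 97 mm tall, run between adjacent legs with their top edges flush with the underside of the top and their outer faces flush with the legs' outer faces.


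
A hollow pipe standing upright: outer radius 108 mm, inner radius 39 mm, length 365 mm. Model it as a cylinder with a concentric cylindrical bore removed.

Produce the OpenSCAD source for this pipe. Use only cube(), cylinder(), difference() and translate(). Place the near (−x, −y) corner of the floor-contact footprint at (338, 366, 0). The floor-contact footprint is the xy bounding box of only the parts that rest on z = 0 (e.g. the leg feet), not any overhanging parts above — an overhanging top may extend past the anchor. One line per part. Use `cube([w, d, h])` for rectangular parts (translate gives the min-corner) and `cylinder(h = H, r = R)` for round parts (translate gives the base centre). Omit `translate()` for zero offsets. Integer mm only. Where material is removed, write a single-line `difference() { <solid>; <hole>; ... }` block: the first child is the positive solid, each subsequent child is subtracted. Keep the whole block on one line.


difference() { translate([446, 474, 0]) cylinder(h = 365, r = 108); translate([446, 474, 0]) cylinder(h = 365, r = 39); }


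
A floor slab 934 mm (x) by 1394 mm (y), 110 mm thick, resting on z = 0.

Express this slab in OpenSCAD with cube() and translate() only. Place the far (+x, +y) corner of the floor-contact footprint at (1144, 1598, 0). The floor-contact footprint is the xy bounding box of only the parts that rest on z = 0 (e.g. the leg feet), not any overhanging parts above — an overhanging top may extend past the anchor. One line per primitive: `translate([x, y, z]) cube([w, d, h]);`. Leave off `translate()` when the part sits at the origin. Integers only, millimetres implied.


translate([210, 204, 0]) cube([934, 1394, 110]);


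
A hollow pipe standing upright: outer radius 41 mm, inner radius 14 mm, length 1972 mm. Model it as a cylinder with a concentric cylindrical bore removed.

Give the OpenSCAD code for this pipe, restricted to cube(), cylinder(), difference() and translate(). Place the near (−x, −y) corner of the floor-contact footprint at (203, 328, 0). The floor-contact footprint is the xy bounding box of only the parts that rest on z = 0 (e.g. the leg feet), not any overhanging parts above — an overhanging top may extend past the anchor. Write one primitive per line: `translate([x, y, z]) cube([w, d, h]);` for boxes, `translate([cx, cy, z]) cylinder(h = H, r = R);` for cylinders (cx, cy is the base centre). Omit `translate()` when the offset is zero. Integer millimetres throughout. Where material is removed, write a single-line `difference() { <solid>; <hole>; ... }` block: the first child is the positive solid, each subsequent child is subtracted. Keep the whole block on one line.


difference() { translate([244, 369, 0]) cylinder(h = 1972, r = 41); translate([244, 369, 0]) cylinder(h = 1972, r = 14); }


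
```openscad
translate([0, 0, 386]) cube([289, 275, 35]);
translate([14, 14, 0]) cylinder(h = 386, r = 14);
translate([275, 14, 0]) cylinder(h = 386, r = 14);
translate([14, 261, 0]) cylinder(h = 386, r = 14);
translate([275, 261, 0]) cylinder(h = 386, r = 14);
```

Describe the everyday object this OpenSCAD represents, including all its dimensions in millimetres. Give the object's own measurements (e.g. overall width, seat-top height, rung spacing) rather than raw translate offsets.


A four-legged stool. The seat is a 289×275×35 mm slab whose top surface is at z = 421 mm; four round legs, each 28 mm in diameter, run from the floor (z = 0) to the underside of the seat, each leg's axis is inset half a diameter from the nearest pair of seat edges (so the leg's bounding box is flush with the corner).


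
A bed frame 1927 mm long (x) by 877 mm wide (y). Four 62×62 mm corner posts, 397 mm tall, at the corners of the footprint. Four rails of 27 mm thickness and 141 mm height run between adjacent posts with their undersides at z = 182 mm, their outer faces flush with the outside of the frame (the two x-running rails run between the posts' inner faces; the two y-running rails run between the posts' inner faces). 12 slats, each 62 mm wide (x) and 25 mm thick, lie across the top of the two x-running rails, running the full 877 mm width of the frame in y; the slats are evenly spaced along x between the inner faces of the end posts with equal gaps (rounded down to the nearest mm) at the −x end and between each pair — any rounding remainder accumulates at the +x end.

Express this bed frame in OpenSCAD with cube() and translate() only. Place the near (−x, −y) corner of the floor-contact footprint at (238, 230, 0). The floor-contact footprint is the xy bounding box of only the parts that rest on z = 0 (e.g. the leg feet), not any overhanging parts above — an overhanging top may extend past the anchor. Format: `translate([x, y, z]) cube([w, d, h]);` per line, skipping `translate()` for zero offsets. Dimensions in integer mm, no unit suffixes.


translate([238, 230, 0]) cube([62, 62, 397]);
translate([238, 1045, 0]) cube([62, 62, 397]);
translate([2103, 230, 0]) cube([62, 62, 397]);
translate([2103, 1045, 0]) cube([62, 62, 397]);
translate([300, 230, 182]) cube([1803, 27, 141]);
translate([300, 1080, 182]) cube([1803, 27, 141]);
translate([238, 292, 182]) cube([27, 753, 141]);
translate([2138, 292, 182]) cube([27, 753, 141]);
translate([381, 230, 323]) cube([62, 877, 25]);
translate([524, 230, 323]) cube([62, 877, 25]);
translate([667, 230, 323]) cube([62, 877, 25]);
translate([810, 230, 323]) cube([62, 877, 25]);
translate([953, 230, 323]) cube([62, 877, 25]);
translate([1096, 230, 323]) cube([62, 877, 25]);
translate([1239, 230, 323]) cube([62, 877, 25]);
translate([1382, 230, 323]) cube([62, 877, 25]);
translate([1525, 230, 323]) cube([62, 877, 25]);
translate([1668, 230, 323]) cube([62, 877, 25]);
translate([1811, 230, 323]) cube([62, 877, 25]);
translate([1954, 230, 323]) cube([62, 877, 25]);
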